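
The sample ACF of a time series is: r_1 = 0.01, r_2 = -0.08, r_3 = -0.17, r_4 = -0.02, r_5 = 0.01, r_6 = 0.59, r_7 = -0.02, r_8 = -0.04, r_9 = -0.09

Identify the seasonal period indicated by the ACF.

The largest autocorrelation is r_6 = 0.59; the remaining lags stay at or below 0.01.
The dominant spike at lag 6 indicates a seasonal period of 6.

6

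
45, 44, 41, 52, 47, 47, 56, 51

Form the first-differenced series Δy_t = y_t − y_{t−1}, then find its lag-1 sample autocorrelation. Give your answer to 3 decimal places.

First differences Δy: -1, -3, 11, -5, 0, 9, -5
Mean of differences = 0.8571
Numerator Σ(Δy_t−Δȳ)(Δy_{t+1}−Δȳ) = -141.0204
Denominator Σ(Δy_t−Δȳ)² = 256.8571
r_1(Δy) = -141.0204 / 256.8571 = -0.549

-0.549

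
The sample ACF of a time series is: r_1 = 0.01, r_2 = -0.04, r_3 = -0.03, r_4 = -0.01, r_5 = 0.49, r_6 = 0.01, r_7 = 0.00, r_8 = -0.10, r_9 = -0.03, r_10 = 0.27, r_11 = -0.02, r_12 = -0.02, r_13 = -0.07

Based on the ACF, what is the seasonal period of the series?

5

The largest autocorrelation is r_5 = 0.49, with a weaker echo at lag 10 (0.27); the remaining lags stay at or below 0.01.
The dominant spike at lag 5 indicates a seasonal period of 5.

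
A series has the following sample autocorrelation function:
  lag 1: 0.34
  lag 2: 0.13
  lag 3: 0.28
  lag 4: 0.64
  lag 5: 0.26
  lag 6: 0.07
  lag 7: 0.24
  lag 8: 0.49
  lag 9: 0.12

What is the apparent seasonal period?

The largest autocorrelation is r_4 = 0.64, with a weaker echo at lag 8 (0.49); the remaining lags stay at or below 0.34. The elevated value at lag 1 (0.34), dropping to 0.13 at lag 2, reflects decaying short-term dependence rather than seasonality.
The dominant spike at lag 4 indicates a seasonal period of 4.

4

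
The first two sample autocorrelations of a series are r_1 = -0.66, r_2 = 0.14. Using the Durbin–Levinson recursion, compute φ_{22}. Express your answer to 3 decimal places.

φ_{22} = (r_2 − r_1²) / (1 − r_1²)
r_1² = (-0.66)² = 0.4356
Numerator = 0.14 − 0.4356 = -0.2956; denominator = 1 − 0.4356 = 0.5644
φ_{22} = -0.2956 / 0.5644 = -0.524

-0.524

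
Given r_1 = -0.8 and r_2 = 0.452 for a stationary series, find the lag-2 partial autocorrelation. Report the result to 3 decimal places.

φ_{22} = (r_2 − r_1²) / (1 − r_1²)
r_1² = (-0.8)² = 0.64
Numerator = 0.452 − 0.6400 = -0.1880; denominator = 1 − 0.6400 = 0.3600
φ_{22} = -0.1880 / 0.3600 = -0.522

-0.522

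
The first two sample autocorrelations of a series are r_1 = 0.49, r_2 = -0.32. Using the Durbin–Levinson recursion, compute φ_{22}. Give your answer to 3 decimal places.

φ_{22} = (r_2 − r_1²) / (1 − r_1²)
r_1² = (0.49)² = 0.2401
Numerator = -0.32 − 0.2401 = -0.5601; denominator = 1 − 0.2401 = 0.7599
φ_{22} = -0.5601 / 0.7599 = -0.737

-0.737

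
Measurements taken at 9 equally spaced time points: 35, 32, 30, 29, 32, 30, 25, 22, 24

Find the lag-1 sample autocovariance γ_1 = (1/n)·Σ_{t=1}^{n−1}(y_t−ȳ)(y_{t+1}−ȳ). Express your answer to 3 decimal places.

Mean ȳ = (35 + 32 + 30 + 29 + 32 + 30 + 25 + 22 + 24)/9 = 28.7778
Σ_{t=1}^{8}(y_t−ȳ)(y_{t+1}−ȳ) = 82.2840
γ_1 = 82.2840 / 9 = 9.143

9.143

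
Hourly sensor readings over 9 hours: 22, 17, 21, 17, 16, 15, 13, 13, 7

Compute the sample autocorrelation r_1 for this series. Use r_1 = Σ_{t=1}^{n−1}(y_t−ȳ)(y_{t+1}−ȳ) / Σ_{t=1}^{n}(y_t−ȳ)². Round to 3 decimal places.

Mean ȳ = (22 + 17 + 21 + 17 + 16 + 15 + 13 + 13 + 7)/9 = 15.6667
Numerator Σ_{t=1}^{8}(y_t−ȳ)(y_{t+1}−ȳ) = 54.8889
Denominator Σ(y_t−ȳ)² = 162.0000
r_1 = 54.8889 / 162.0000 = 0.339

0.339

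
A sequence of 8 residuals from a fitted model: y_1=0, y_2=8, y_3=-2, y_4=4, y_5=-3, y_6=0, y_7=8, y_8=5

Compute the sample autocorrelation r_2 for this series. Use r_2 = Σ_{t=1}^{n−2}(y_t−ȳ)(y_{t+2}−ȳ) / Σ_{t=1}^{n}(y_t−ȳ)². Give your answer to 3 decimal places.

Mean ȳ = (0 + 8 − 2 + 4 − 3 + 0 + 8 + 5)/8 = 2.5000
Deviations from mean: -2.5000, 5.5000, -4.5000, 1.5000, -5.5000, -2.5000, 5.5000, 2.5000
Numerator Σ_{t=1}^{6}(y_t−ȳ)(y_{t+2}−ȳ) = 4.0000
Denominator Σ(y_t−ȳ)² = 132.0000
r_2 = 4.0000 / 132.0000 = 0.030

0.030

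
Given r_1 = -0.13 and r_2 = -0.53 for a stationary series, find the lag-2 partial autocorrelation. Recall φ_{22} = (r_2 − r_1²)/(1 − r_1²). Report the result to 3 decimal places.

-0.556

φ_{22} = (r_2 − r_1²) / (1 − r_1²)
r_1² = (-0.13)² = 0.0169
Numerator = -0.53 − 0.0169 = -0.5469; denominator = 1 − 0.0169 = 0.9831
φ_{22} = -0.5469 / 0.9831 = -0.556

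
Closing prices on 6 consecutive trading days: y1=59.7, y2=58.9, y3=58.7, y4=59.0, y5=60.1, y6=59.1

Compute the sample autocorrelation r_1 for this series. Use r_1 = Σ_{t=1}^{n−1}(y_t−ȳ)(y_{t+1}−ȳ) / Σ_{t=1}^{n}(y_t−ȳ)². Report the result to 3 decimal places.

Mean ȳ = (59.7 + 58.9 + 58.7 + 59.0 + 60.1 + 59.1)/6 = 59.2500
Deviations from mean: 0.4500, -0.3500, -0.5500, -0.2500, 0.8500, -0.1500
Σ(y_t−ȳ)(y_{t+1}−ȳ) = (-0.1575) + (0.1925) + (0.1375) + (-0.2125) + (-0.1275) = -0.1675
Denominator Σ(y_t−ȳ)² = 1.4350
r_1 = -0.1675 / 1.4350 = -0.117

-0.117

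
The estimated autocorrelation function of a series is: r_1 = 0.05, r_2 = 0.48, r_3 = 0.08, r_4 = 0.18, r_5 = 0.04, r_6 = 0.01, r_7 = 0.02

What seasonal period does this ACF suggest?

2

The largest autocorrelation is r_2 = 0.48, with a weaker echo at lag 4 (0.18); the remaining lags stay at or below 0.08.
The dominant spike at lag 2 indicates a seasonal period of 2.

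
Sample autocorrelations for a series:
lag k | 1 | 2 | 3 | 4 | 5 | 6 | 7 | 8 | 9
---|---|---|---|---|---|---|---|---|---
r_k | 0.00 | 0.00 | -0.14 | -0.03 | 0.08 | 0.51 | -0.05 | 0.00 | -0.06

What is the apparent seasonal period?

The largest autocorrelation is r_6 = 0.51; the remaining lags stay at or below 0.08.
The dominant spike at lag 6 indicates a seasonal period of 6.

6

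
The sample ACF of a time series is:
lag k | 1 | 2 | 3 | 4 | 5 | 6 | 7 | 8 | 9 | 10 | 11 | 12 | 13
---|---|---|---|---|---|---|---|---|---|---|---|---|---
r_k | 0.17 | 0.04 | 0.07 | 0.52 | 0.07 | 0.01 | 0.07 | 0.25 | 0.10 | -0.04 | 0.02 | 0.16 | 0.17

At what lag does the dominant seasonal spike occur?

The largest autocorrelation is r_4 = 0.52, with a weaker echo at lag 8 (0.25); the remaining lags stay at or below 0.17.
The dominant spike at lag 4 indicates a seasonal period of 4.

4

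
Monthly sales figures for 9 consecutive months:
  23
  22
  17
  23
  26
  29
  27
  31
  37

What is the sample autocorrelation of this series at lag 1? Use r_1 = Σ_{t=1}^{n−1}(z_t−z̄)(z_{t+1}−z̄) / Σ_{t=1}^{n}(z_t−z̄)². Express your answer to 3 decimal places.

Mean z̄ = (23 + 22 + 17 + 23 + 26 + 29 + 27 + 31 + 37)/9 = 26.1111
Numerator Σ_{t=1}^{8}(z_t−z̄)(z_{t+1}−z̄) = 138.7654
Denominator Σ(z_t−z̄)² = 270.8889
r_1 = 138.7654 / 270.8889 = 0.512

0.512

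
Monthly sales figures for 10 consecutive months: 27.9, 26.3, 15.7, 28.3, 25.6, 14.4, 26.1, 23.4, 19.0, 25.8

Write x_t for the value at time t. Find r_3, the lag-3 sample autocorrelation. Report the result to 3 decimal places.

Mean x̄ = (27.9 + 26.3 + 15.7 + 28.3 + 25.6 + 14.4 + 26.1 + 23.4 + 19.0 + 25.8)/10 = 23.2500
Σ(x_t−x̄)(x_{t+3}−x̄) = (23.4825) + (7.1675) + (66.8175) + (14.3925) + (0.3525) + (37.6125) + (7.2675) = 157.0925
Denominator Σ(x_t−x̄)² = 229.9850
r_3 = 157.0925 / 229.9850 = 0.683

0.683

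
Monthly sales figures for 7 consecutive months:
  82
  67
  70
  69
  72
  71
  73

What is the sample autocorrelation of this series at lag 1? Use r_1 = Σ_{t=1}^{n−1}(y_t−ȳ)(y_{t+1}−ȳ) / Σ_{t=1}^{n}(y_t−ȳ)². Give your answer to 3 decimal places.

-0.250

Mean ȳ = (82 + 67 + 70 + 69 + 72 + 71 + 73)/7 = 72.0000
Deviations from mean: 10.0000, -5.0000, -2.0000, -3.0000, 0.0000, -1.0000, 1.0000
Σ(y_t−ȳ)(y_{t+1}−ȳ) = (-50.0000) + (10.0000) + (6.0000) + (0.0000) + (0.0000) + (-1.0000) = -35.0000
Denominator Σ(y_t−ȳ)² = 140.0000
r_1 = -35.0000 / 140.0000 = -0.250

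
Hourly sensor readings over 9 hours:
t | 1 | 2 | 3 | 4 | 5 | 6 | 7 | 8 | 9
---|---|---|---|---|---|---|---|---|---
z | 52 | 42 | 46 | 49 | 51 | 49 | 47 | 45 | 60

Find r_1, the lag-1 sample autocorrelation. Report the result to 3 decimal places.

-0.170

Mean z̄ = (52 + 42 + 46 + 49 + 51 + 49 + 47 + 45 + 60)/9 = 49.0000
Numerator Σ_{t=1}^{8}(z_t−z̄)(z_{t+1}−z̄) = -36.0000
Denominator Σ(z_t−z̄)² = 212.0000
r_1 = -36.0000 / 212.0000 = -0.170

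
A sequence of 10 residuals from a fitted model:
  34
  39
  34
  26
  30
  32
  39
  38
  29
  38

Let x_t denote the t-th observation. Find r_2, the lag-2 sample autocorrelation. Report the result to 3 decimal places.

Mean x̄ = (34 + 39 + 34 + 26 + 30 + 32 + 39 + 38 + 29 + 38)/10 = 33.9000
Numerator Σ_{t=1}^{8}(x_t−x̄)(x_{t+2}−x̄) = -61.5200
Denominator Σ(x_t−x̄)² = 190.9000
r_2 = -61.5200 / 190.9000 = -0.322

-0.322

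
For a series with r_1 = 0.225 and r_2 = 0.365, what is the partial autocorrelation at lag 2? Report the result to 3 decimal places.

0.331

φ_{22} = (r_2 − r_1²) / (1 − r_1²)
r_1² = (0.225)² = 0.050625
Numerator = 0.365 − 0.0506 = 0.3144; denominator = 1 − 0.0506 = 0.9494
φ_{22} = 0.3144 / 0.9494 = 0.331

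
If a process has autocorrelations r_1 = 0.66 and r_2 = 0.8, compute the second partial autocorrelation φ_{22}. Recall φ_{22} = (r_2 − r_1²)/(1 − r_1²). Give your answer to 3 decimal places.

0.646

φ_{22} = (r_2 − r_1²) / (1 − r_1²)
r_1² = (0.66)² = 0.4356
Numerator = 0.8 − 0.4356 = 0.3644; denominator = 1 − 0.4356 = 0.5644
φ_{22} = 0.3644 / 0.5644 = 0.646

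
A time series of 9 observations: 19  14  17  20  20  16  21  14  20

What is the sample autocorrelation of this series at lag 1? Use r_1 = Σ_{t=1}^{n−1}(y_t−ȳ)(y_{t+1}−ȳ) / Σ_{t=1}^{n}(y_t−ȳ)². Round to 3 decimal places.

Mean ȳ = (19 + 14 + 17 + 20 + 20 + 16 + 21 + 14 + 20)/9 = 17.8889
Numerator Σ_{t=1}^{8}(y_t−ȳ)(y_{t+1}−ȳ) = -28.4568
Denominator Σ(y_t−ȳ)² = 58.8889
r_1 = -28.4568 / 58.8889 = -0.483

-0.483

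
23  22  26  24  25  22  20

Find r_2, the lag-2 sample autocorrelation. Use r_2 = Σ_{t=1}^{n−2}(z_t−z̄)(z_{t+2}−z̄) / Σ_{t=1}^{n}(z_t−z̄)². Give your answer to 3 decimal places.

Mean z̄ = (23 + 22 + 26 + 24 + 25 + 22 + 20)/7 = 23.1429
Deviations from mean: -0.1429, -1.1429, 2.8571, 0.8571, 1.8571, -1.1429, -3.1429
Σ(z_t−z̄)(z_{t+2}−z̄) = (-0.4082) + (-0.9796) + (5.3061) + (-0.9796) + (-5.8367) = -2.8980
Denominator Σ(z_t−z̄)² = 24.8571
r_2 = -2.8980 / 24.8571 = -0.117

-0.117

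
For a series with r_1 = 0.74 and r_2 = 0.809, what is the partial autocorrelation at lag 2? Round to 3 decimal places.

0.578

φ_{22} = (r_2 − r_1²) / (1 − r_1²)
r_1² = (0.74)² = 0.5476
Numerator = 0.809 − 0.5476 = 0.2614; denominator = 1 − 0.5476 = 0.4524
φ_{22} = 0.2614 / 0.4524 = 0.578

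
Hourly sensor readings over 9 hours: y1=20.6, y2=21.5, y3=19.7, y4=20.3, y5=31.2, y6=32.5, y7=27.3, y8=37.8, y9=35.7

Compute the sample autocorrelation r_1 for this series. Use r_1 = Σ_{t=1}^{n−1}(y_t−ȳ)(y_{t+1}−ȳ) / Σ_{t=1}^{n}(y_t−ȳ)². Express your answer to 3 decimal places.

Mean ȳ = (20.6 + 21.5 + 19.7 + 20.3 + 31.2 + 32.5 + 27.3 + 37.8 + 35.7)/9 = 27.4000
Numerator Σ_{t=1}^{8}(y_t−ȳ)(y_{t+1}−ȳ) = 217.3900
Denominator Σ(y_t−ȳ)² = 408.2600
r_1 = 217.3900 / 408.2600 = 0.532

0.532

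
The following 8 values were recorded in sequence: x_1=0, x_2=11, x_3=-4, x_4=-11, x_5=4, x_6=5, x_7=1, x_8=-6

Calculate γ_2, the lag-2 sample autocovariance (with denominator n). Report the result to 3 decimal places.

-27.250

Mean x̄ = (0 + 11 − 4 − 11 + 4 + 5 + 1 − 6)/8 = 0.0000
Deviations: 0.0000, 11.0000, -4.0000, -11.0000, 4.0000, 5.0000, 1.0000, -6.0000
Σ_{t=1}^{6}(x_t−x̄)(x_{t+2}−x̄) = -218.0000
γ_2 = -218.0000 / 8 = -27.250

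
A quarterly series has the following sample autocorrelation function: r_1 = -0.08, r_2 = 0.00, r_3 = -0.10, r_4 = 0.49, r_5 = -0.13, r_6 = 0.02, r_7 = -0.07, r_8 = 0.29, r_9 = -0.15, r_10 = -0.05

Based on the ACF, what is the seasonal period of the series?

4

The largest autocorrelation is r_4 = 0.49, with a weaker echo at lag 8 (0.29); the remaining lags stay at or below 0.02.
The dominant spike at lag 4 indicates a seasonal period of 4.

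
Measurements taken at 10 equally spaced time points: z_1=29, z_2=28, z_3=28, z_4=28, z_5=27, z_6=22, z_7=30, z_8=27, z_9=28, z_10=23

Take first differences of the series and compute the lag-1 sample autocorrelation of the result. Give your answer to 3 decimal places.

First differences Δz: -1, 0, 0, -1, -5, 8, -3, 1, -5
Mean of differences = -0.6667
Numerator Σ(Δz_t−Δz̄)(Δz_{t+1}−Δz̄) = -67.4444
Denominator Σ(Δz_t−Δz̄)² = 122.0000
r_1(Δz) = -67.4444 / 122.0000 = -0.553

-0.553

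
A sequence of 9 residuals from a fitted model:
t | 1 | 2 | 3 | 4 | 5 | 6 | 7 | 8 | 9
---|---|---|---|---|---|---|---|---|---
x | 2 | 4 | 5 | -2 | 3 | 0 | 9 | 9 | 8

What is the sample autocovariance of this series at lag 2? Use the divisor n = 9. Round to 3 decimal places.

1.890

Mean x̄ = (2 + 4 + 5 − 2 + 3 + 0 + 9 + 9 + 8)/9 = 4.2222
Σ_{t=1}^{7}(x_t−x̄)(x_{t+2}−x̄) = 17.0123
γ_2 = 17.0123 / 9 = 1.890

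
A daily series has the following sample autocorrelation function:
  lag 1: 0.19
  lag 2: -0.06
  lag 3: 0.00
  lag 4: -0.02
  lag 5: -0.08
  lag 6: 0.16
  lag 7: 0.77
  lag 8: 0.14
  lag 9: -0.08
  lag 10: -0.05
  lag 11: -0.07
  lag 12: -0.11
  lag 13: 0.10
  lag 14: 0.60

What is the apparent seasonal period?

The largest autocorrelation is r_7 = 0.77, with a weaker echo at lag 14 (0.60); the remaining lags stay at or below 0.19.
The dominant spike at lag 7 indicates a seasonal period of 7.

7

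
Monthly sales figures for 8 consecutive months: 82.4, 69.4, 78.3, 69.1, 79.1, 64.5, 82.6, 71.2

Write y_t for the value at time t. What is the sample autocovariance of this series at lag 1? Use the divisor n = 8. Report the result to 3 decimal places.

-32.308

Mean ȳ = (82.4 + 69.4 + 78.3 + 69.1 + 79.1 + 64.5 + 82.6 + 71.2)/8 = 74.5750
Σ_{t=1}^{7}(y_t−ȳ)(y_{t+1}−ȳ) = -258.4656
γ_1 = -258.4656 / 8 = -32.308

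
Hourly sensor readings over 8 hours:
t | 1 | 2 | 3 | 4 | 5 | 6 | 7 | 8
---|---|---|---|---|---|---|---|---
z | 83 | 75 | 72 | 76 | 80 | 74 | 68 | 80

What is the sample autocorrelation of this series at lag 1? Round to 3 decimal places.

Mean z̄ = (83 + 75 + 72 + 76 + 80 + 74 + 68 + 80)/8 = 76.0000
Σ(z_t−z̄)(z_{t+1}−z̄) = (-7.0000) + (4.0000) + (0.0000) + (0.0000) + (-8.0000) + (16.0000) + (-32.0000) = -27.0000
Denominator Σ(z_t−z̄)² = 166.0000
r_1 = -27.0000 / 166.0000 = -0.163

-0.163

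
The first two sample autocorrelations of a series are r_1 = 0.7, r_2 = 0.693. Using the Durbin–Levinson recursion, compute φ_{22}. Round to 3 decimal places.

φ_{22} = (r_2 − r_1²) / (1 − r_1²)
r_1² = (0.7)² = 0.49
Numerator = 0.693 − 0.4900 = 0.2030; denominator = 1 − 0.4900 = 0.5100
φ_{22} = 0.2030 / 0.5100 = 0.398

0.398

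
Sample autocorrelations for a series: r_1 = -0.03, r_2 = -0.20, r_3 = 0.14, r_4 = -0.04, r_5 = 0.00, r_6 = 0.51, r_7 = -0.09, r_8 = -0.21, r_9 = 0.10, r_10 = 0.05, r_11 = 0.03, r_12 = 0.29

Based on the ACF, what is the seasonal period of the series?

The largest autocorrelation is r_6 = 0.51, with a weaker echo at lag 12 (0.29); the remaining lags stay at or below 0.14.
The dominant spike at lag 6 indicates a seasonal period of 6.

6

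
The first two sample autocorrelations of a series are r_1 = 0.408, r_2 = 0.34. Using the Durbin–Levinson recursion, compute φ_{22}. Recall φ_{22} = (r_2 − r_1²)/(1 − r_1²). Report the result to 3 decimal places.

0.208

φ_{22} = (r_2 − r_1²) / (1 − r_1²)
r_1² = (0.408)² = 0.166464
Numerator = 0.34 − 0.1665 = 0.1735; denominator = 1 − 0.1665 = 0.8335
φ_{22} = 0.1735 / 0.8335 = 0.208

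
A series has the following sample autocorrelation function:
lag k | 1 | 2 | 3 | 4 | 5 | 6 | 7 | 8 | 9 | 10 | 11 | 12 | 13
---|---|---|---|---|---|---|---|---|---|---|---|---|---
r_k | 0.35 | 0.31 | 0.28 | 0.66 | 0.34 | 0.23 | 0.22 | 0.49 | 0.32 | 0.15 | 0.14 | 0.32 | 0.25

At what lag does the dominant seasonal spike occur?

The largest autocorrelation is r_4 = 0.66, with a weaker echo at lag 8 (0.49); the remaining lags stay at or below 0.35. The elevated value at lag 1 (0.35), dropping to 0.31 at lag 2, reflects decaying short-term dependence rather than seasonality.
The dominant spike at lag 4 indicates a seasonal period of 4.

4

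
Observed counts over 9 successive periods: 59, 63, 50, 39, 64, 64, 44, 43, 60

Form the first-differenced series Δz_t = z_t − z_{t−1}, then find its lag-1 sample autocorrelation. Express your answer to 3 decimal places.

First differences Δz: 4, -13, -11, 25, 0, -20, -1, 17
Mean of differences = 0.1250
Numerator Σ(Δz_t−Δz̄)(Δz_{t+1}−Δz̄) = -178.5156
Denominator Σ(Δz_t−Δz̄)² = 1620.8750
r_1(Δz) = -178.5156 / 1620.8750 = -0.110

-0.110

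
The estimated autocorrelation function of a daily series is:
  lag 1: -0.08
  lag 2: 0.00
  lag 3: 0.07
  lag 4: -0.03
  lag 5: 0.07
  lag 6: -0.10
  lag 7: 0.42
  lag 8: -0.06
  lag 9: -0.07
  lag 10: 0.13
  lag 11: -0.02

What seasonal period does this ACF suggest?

7

The largest autocorrelation is r_7 = 0.42; the remaining lags stay at or below 0.13.
The dominant spike at lag 7 indicates a seasonal period of 7.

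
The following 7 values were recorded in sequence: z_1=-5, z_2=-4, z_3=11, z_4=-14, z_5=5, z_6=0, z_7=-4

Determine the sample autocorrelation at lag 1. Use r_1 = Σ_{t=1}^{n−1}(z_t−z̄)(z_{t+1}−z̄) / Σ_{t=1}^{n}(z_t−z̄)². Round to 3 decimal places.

Mean z̄ = (-5 − 4 + 11 − 14 + 5 + 0 − 4)/7 = -1.5714
Deviations from mean: -3.4286, -2.4286, 12.5714, -12.4286, 6.5714, 1.5714, -2.4286
Σ(z_t−z̄)(z_{t+1}−z̄) = (8.3265) + (-30.5306) + (-156.2449) + (-81.6735) + (10.3265) + (-3.8163) = -253.6122
Denominator Σ(z_t−z̄)² = 381.7143
r_1 = -253.6122 / 381.7143 = -0.664

-0.664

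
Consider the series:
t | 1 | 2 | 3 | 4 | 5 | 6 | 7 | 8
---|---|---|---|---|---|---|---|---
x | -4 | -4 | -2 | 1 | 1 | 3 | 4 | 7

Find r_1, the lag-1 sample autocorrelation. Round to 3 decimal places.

0.588

Mean x̄ = (-4 − 4 − 2 + 1 + 1 + 3 + 4 + 7)/8 = 0.7500
Deviations from mean: -4.7500, -4.7500, -2.7500, 0.2500, 0.2500, 2.2500, 3.2500, 6.2500
Numerator Σ_{t=1}^{7}(x_t−x̄)(x_{t+1}−x̄) = 63.1875
Denominator Σ(x_t−x̄)² = 107.5000
r_1 = 63.1875 / 107.5000 = 0.588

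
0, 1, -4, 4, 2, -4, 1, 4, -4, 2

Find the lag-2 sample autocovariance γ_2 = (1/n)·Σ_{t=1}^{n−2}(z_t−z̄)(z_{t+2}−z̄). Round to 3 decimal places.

-3.068

Mean z̄ = (0 + 1 − 4 + 4 + 2 − 4 + 1 + 4 − 4 + 2)/10 = 0.2000
Σ_{t=1}^{8}(z_t−z̄)(z_{t+2}−z̄) = -30.6800
γ_2 = -30.6800 / 10 = -3.068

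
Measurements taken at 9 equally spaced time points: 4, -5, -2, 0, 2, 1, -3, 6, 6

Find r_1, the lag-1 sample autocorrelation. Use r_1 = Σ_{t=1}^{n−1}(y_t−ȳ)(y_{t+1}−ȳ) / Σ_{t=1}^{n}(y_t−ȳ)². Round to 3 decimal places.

0.057

Mean ȳ = (4 − 5 − 2 + 0 + 2 + 1 − 3 + 6 + 6)/9 = 1.0000
Numerator Σ_{t=1}^{8}(y_t−ȳ)(y_{t+1}−ȳ) = 7.0000
Denominator Σ(y_t−ȳ)² = 122.0000
r_1 = 7.0000 / 122.0000 = 0.057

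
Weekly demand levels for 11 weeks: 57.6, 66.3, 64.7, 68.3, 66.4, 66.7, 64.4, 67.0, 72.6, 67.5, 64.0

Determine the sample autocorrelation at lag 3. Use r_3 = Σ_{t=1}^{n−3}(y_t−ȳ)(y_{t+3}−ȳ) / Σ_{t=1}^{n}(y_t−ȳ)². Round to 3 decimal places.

Mean ȳ = (57.6 + 66.3 + 64.7 + 68.3 + 66.4 + 66.7 + 64.4 + 67.0 + 72.6 + 67.5 + 64.0)/11 = 65.9545
Numerator Σ_{t=1}^{8}(y_t−ȳ)(y_{t+3}−ȳ) = -23.0489
Denominator Σ(y_t−ȳ)² = 131.6273
r_3 = -23.0489 / 131.6273 = -0.175

-0.175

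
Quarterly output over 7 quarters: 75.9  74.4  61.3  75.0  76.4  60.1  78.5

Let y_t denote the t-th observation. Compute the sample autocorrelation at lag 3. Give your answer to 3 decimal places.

0.489

Mean ȳ = (75.9 + 74.4 + 61.3 + 75.0 + 76.4 + 60.1 + 78.5)/7 = 71.6571
Σ(y_t−ȳ)(y_{t+3}−ȳ) = (14.1833) + (13.0090) + (119.6990) + (22.8747) = 169.7659
Denominator Σ(y_t−ȳ)² = 346.8571
r_3 = 169.7659 / 346.8571 = 0.489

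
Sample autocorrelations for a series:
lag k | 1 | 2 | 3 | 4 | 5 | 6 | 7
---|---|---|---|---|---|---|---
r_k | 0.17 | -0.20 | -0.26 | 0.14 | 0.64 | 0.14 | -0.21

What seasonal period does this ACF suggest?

The largest autocorrelation is r_5 = 0.64; the remaining lags stay at or below 0.17.
The dominant spike at lag 5 indicates a seasonal period of 5.

5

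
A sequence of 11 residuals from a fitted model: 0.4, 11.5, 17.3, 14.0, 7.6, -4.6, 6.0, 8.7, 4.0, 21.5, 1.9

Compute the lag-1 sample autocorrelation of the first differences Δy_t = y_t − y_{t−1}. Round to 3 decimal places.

-0.333

First differences Δy: 11.1, 5.8, -3.3, -6.4, -12.2, 10.6, 2.7, -4.7, 17.5, -19.6
Mean of differences = 0.1500
Numerator Σ(Δy_t−Δȳ)(Δy_{t+1}−Δȳ) = -395.7225
Denominator Σ(Δy_t−Δȳ)² = 1189.4650
r_1(Δy) = -395.7225 / 1189.4650 = -0.333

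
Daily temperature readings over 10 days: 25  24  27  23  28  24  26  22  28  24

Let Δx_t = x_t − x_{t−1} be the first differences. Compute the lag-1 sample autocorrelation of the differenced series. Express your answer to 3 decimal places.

-0.854

First differences Δx: -1, 3, -4, 5, -4, 2, -4, 6, -4
Mean of differences = -0.1111
Numerator Σ(Δx_t−Δx̄)(Δx_{t+1}−Δx̄) = -118.5679
Denominator Σ(Δx_t−Δx̄)² = 138.8889
r_1(Δx) = -118.5679 / 138.8889 = -0.854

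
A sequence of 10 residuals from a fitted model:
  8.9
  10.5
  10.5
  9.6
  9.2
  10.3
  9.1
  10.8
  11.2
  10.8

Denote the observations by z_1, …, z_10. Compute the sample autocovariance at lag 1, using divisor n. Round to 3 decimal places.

0.039

Mean z̄ = (8.9 + 10.5 + 10.5 + 9.6 + 9.2 + 10.3 + 9.1 + 10.8 + 11.2 + 10.8)/10 = 10.0900
Σ_{t=1}^{9}(z_t−z̄)(z_{t+1}−z̄) = 0.3939
γ_1 = 0.3939 / 10 = 0.039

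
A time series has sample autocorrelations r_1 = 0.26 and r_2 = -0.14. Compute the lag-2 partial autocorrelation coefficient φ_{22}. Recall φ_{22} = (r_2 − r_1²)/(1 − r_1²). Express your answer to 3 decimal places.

-0.223

φ_{22} = (r_2 − r_1²) / (1 − r_1²)
r_1² = (0.26)² = 0.0676
Numerator = -0.14 − 0.0676 = -0.2076; denominator = 1 − 0.0676 = 0.9324
φ_{22} = -0.2076 / 0.9324 = -0.223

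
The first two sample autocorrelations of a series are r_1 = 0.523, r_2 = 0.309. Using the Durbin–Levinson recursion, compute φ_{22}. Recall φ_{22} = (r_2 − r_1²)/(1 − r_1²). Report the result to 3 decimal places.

0.049

φ_{22} = (r_2 − r_1²) / (1 − r_1²)
r_1² = (0.523)² = 0.273529
Numerator = 0.309 − 0.2735 = 0.0355; denominator = 1 − 0.2735 = 0.7265
φ_{22} = 0.0355 / 0.7265 = 0.049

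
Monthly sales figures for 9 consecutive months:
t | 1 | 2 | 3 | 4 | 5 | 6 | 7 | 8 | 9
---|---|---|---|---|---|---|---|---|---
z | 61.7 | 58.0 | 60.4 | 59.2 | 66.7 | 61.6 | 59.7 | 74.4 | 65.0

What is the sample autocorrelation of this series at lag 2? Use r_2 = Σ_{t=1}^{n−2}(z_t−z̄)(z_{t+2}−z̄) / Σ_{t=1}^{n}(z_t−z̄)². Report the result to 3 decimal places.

Mean z̄ = (61.7 + 58.0 + 60.4 + 59.2 + 66.7 + 61.6 + 59.7 + 74.4 + 65.0)/9 = 62.9667
Numerator Σ_{t=1}^{7}(z_t−z̄)(z_{t+2}−z̄) = -16.9389
Denominator Σ(z_t−z̄)² = 208.3800
r_2 = -16.9389 / 208.3800 = -0.081

-0.081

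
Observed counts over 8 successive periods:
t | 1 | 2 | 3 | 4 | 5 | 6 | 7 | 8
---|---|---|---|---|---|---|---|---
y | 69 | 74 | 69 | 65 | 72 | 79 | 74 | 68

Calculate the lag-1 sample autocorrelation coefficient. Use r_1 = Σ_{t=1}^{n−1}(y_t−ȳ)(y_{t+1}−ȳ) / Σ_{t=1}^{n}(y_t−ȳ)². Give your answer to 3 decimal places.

0.112

Mean ȳ = (69 + 74 + 69 + 65 + 72 + 79 + 74 + 68)/8 = 71.2500
Deviations from mean: -2.2500, 2.7500, -2.2500, -6.2500, 0.7500, 7.7500, 2.7500, -3.2500
Numerator Σ_{t=1}^{7}(y_t−ȳ)(y_{t+1}−ȳ) = 15.1875
Denominator Σ(y_t−ȳ)² = 135.5000
r_1 = 15.1875 / 135.5000 = 0.112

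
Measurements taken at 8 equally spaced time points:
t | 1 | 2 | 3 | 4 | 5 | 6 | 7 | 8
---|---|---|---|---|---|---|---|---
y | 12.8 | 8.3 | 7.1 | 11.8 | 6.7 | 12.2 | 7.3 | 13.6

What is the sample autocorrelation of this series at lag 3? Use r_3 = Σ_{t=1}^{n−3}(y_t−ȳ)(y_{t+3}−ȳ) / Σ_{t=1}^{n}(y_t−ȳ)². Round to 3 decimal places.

Mean ȳ = (12.8 + 8.3 + 7.1 + 11.8 + 6.7 + 12.2 + 7.3 + 13.6)/8 = 9.9750
Numerator Σ_{t=1}^{5}(y_t−ȳ)(y_{t+3}−ȳ) = -12.5094
Denominator Σ(y_t−ȳ)² = 58.3550
r_3 = -12.5094 / 58.3550 = -0.214

-0.214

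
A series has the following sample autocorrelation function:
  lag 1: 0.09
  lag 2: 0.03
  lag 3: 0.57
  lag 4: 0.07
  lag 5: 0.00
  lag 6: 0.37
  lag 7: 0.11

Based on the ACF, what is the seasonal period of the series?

The largest autocorrelation is r_3 = 0.57, with a weaker echo at lag 6 (0.37); the remaining lags stay at or below 0.11.
The dominant spike at lag 3 indicates a seasonal period of 3.

3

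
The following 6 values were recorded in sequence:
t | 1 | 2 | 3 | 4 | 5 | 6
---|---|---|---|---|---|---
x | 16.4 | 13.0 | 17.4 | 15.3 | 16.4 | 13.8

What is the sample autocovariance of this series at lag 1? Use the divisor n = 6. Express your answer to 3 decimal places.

Mean x̄ = (16.4 + 13.0 + 17.4 + 15.3 + 16.4 + 13.8)/6 = 15.3833
Σ_{t=1}^{5}(x_t−x̄)(x_{t+1}−x̄) = -9.0919
γ_1 = -9.0919 / 6 = -1.515

-1.515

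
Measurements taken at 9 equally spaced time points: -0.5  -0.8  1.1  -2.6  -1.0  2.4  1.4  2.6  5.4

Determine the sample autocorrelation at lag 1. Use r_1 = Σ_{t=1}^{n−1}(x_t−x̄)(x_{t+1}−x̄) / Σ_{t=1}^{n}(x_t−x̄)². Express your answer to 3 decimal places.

Mean x̄ = (-0.5 − 0.8 + 1.1 − 2.6 − 1.0 + 2.4 + 1.4 + 2.6 + 5.4)/9 = 0.8889
Numerator Σ_{t=1}^{8}(x_t−x̄)(x_{t+1}−x̄) = 14.3543
Denominator Σ(x_t−x̄)² = 46.3889
r_1 = 14.3543 / 46.3889 = 0.309

0.309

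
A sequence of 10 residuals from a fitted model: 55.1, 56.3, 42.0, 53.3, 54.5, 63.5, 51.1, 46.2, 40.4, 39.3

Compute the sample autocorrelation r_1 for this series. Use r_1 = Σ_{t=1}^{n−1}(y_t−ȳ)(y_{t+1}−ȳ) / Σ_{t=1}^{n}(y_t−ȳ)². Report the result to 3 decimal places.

0.318

Mean ȳ = (55.1 + 56.3 + 42.0 + 53.3 + 54.5 + 63.5 + 51.1 + 46.2 + 40.4 + 39.3)/10 = 50.1700
Numerator Σ_{t=1}^{9}(y_t−ȳ)(y_{t+1}−ȳ) = 179.5301
Denominator Σ(y_t−ȳ)² = 565.1010
r_1 = 179.5301 / 565.1010 = 0.318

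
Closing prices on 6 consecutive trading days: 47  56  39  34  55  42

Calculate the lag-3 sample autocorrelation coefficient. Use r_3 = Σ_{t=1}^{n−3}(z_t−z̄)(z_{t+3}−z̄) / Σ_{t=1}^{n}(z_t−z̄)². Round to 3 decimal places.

0.270

Mean z̄ = (47 + 56 + 39 + 34 + 55 + 42)/6 = 45.5000
Deviations from mean: 1.5000, 10.5000, -6.5000, -11.5000, 9.5000, -3.5000
Numerator Σ_{t=1}^{3}(z_t−z̄)(z_{t+3}−z̄) = 105.2500
Denominator Σ(z_t−z̄)² = 389.5000
r_3 = 105.2500 / 389.5000 = 0.270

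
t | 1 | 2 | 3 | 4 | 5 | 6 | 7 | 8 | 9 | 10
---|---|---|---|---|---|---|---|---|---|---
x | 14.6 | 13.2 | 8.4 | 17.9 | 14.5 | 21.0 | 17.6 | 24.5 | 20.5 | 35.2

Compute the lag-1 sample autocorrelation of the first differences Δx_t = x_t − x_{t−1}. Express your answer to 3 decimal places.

First differences Δx: -1.4, -4.8, 9.5, -3.4, 6.5, -3.4, 6.9, -4.0, 14.7
Mean of differences = 2.2889
Numerator Σ(Δx_t−Δx̄)(Δx_{t+1}−Δx̄) = -247.1879
Denominator Σ(Δx_t−Δx̄)² = 413.1689
r_1(Δx) = -247.1879 / 413.1689 = -0.598

-0.598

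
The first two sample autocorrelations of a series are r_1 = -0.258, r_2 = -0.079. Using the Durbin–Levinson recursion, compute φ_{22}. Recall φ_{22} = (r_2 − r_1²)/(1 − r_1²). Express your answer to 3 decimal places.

-0.156

φ_{22} = (r_2 − r_1²) / (1 − r_1²)
r_1² = (-0.258)² = 0.066564
Numerator = -0.079 − 0.0666 = -0.1456; denominator = 1 − 0.0666 = 0.9334
φ_{22} = -0.1456 / 0.9334 = -0.156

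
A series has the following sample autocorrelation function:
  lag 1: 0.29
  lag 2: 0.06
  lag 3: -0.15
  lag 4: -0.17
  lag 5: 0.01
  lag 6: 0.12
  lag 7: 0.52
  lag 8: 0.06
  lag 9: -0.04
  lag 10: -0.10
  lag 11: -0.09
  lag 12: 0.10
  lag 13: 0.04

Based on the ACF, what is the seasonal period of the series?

The largest autocorrelation is r_7 = 0.52; the remaining lags stay at or below 0.29. The elevated value at lag 1 (0.29), dropping to 0.06 at lag 2, reflects decaying short-term dependence rather than seasonality.
The dominant spike at lag 7 indicates a seasonal period of 7.

7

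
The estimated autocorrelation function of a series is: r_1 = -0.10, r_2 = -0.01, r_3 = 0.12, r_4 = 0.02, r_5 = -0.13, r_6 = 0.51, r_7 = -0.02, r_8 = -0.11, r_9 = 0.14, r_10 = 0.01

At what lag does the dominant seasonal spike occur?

6

The largest autocorrelation is r_6 = 0.51; the remaining lags stay at or below 0.14.
The dominant spike at lag 6 indicates a seasonal period of 6.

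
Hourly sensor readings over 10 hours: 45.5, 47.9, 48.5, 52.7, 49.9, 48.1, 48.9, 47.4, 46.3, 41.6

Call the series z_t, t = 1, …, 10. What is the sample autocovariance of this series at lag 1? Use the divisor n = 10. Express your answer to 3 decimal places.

Mean z̄ = (45.5 + 47.9 + 48.5 + 52.7 + 49.9 + 48.1 + 48.9 + 47.4 + 46.3 + 41.6)/10 = 47.6800
Σ_{t=1}^{9}(z_t−z̄)(z_{t+1}−z̄) = 24.8416
γ_1 = 24.8416 / 10 = 2.484

2.484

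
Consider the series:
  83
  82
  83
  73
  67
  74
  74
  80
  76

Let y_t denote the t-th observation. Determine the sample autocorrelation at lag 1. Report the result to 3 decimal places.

Mean ȳ = (83 + 82 + 83 + 73 + 67 + 74 + 74 + 80 + 76)/9 = 76.8889
Numerator Σ_{t=1}^{8}(y_t−ȳ)(y_{t+1}−ȳ) = 102.3210
Denominator Σ(y_t−ȳ)² = 240.8889
r_1 = 102.3210 / 240.8889 = 0.425

0.425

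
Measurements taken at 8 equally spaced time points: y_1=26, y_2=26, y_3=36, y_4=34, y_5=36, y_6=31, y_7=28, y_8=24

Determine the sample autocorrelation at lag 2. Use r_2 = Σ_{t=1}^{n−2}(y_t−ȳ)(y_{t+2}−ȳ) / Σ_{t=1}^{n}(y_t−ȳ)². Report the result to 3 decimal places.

-0.125

Mean ȳ = (26 + 26 + 36 + 34 + 36 + 31 + 28 + 24)/8 = 30.1250
Deviations from mean: -4.1250, -4.1250, 5.8750, 3.8750, 5.8750, 0.8750, -2.1250, -6.1250
Numerator Σ_{t=1}^{6}(y_t−ȳ)(y_{t+2}−ȳ) = -20.1563
Denominator Σ(y_t−ȳ)² = 160.8750
r_2 = -20.1563 / 160.8750 = -0.125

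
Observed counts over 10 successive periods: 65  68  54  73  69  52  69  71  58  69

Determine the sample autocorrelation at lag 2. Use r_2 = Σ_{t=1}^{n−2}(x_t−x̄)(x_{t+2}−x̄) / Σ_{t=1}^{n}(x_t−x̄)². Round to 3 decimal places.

Mean x̄ = (65 + 68 + 54 + 73 + 69 + 52 + 69 + 71 + 58 + 69)/10 = 64.8000
Numerator Σ_{t=1}^{8}(x_t−x̄)(x_{t+2}−x̄) = -190.4800
Denominator Σ(x_t−x̄)² = 495.6000
r_2 = -190.4800 / 495.6000 = -0.384

-0.384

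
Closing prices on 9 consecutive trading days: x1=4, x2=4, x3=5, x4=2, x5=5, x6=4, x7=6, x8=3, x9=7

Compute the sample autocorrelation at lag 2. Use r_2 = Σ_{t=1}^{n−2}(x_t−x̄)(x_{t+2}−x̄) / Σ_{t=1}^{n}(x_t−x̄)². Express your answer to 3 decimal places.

0.423

Mean x̄ = (4 + 4 + 5 + 2 + 5 + 4 + 6 + 3 + 7)/9 = 4.4444
Numerator Σ_{t=1}^{7}(x_t−x̄)(x_{t+2}−x̄) = 7.7160
Denominator Σ(x_t−x̄)² = 18.2222
r_2 = 7.7160 / 18.2222 = 0.423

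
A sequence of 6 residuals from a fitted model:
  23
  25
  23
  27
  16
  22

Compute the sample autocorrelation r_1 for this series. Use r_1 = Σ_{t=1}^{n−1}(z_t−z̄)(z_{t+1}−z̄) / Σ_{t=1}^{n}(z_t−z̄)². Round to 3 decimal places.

-0.309

Mean z̄ = (23 + 25 + 23 + 27 + 16 + 22)/6 = 22.6667
Deviations from mean: 0.3333, 2.3333, 0.3333, 4.3333, -6.6667, -0.6667
Numerator Σ_{t=1}^{5}(z_t−z̄)(z_{t+1}−z̄) = -21.4444
Denominator Σ(z_t−z̄)² = 69.3333
r_1 = -21.4444 / 69.3333 = -0.309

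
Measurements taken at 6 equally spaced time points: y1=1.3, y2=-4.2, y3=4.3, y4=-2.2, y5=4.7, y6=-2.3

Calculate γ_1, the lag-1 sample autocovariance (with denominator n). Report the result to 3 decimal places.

Mean ȳ = (1.3 − 4.2 + 4.3 − 2.2 + 4.7 − 2.3)/6 = 0.2667
Σ_{t=1}^{5}(y_t−ȳ)(y_{t+1}−ȳ) = -54.8944
γ_1 = -54.8944 / 6 = -9.149

-9.149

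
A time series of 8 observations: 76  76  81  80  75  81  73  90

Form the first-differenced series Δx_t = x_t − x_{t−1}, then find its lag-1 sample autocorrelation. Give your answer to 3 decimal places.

First differences Δx: 0, 5, -1, -5, 6, -8, 17
Mean of differences = 2.0000
Numerator Σ(Δx_t−Δx̄)(Δx_{t+1}−Δx̄) = -212.0000
Denominator Σ(Δx_t−Δx̄)² = 412.0000
r_1(Δx) = -212.0000 / 412.0000 = -0.515

-0.515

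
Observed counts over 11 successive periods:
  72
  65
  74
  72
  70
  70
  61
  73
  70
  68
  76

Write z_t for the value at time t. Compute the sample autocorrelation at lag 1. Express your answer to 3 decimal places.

Mean z̄ = (72 + 65 + 74 + 72 + 70 + 70 + 61 + 73 + 70 + 68 + 76)/11 = 70.0909
Numerator Σ_{t=1}^{10}(z_t−z̄)(z_{t+1}−z̄) = -60.3719
Denominator Σ(z_t−z̄)² = 178.9091
r_1 = -60.3719 / 178.9091 = -0.337

-0.337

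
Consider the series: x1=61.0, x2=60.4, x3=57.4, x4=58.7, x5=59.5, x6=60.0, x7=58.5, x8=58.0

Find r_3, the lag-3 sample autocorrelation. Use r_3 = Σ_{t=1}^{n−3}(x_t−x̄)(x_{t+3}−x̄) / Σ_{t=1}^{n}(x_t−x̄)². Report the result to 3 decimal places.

Mean x̄ = (61.0 + 60.4 + 57.4 + 58.7 + 59.5 + 60.0 + 58.5 + 58.0)/8 = 59.1875
Σ(x_t−x̄)(x_{t+3}−x̄) = (-0.8836) + (0.3789) + (-1.4523) + (0.3352) + (-0.3711) = -1.9930
Denominator Σ(x_t−x̄)² = 10.8288
r_3 = -1.9930 / 10.8288 = -0.184

-0.184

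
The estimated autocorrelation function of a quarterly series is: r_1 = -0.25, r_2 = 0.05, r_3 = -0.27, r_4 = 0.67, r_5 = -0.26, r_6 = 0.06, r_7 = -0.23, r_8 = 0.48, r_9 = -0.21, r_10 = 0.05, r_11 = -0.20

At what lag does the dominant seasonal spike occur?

The largest autocorrelation is r_4 = 0.67, with a weaker echo at lag 8 (0.48); the remaining lags stay at or below 0.06.
The dominant spike at lag 4 indicates a seasonal period of 4.

4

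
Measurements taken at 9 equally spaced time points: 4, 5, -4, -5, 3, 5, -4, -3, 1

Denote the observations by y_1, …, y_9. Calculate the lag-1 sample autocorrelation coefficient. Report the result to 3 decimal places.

Mean ȳ = (4 + 5 − 4 − 5 + 3 + 5 − 4 − 3 + 1)/9 = 0.2222
Numerator Σ_{t=1}^{8}(y_t−ȳ)(y_{t+1}−ȳ) = 9.6173
Denominator Σ(y_t−ȳ)² = 141.5556
r_1 = 9.6173 / 141.5556 = 0.068

0.068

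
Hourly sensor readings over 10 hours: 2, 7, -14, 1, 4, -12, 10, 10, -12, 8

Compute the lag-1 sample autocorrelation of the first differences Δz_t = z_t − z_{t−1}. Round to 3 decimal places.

-0.518

First differences Δz: 5, -21, 15, 3, -16, 22, 0, -22, 20
Mean of differences = 0.6667
Numerator Σ(Δz_t−Δz̄)(Δz_{t+1}−Δz̄) = -1202.7778
Denominator Σ(Δz_t−Δz̄)² = 2320.0000
r_1(Δz) = -1202.7778 / 2320.0000 = -0.518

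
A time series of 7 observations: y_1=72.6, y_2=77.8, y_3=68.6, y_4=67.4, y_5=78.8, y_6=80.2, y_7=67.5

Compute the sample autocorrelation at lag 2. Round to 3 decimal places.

-0.644

Mean ȳ = (72.6 + 77.8 + 68.6 + 67.4 + 78.8 + 80.2 + 67.5)/7 = 73.2714
Deviations from mean: -0.6714, 4.5286, -4.6714, -5.8714, 5.5286, 6.9286, -5.7714
Σ(y_t−ȳ)(y_{t+2}−ȳ) = (3.1365) + (-26.5892) + (-25.8263) + (-40.6806) + (-31.9078) = -121.8673
Denominator Σ(y_t−ȳ)² = 189.1343
r_2 = -121.8673 / 189.1343 = -0.644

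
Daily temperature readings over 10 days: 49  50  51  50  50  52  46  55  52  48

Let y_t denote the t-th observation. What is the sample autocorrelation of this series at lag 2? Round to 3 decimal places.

-0.192

Mean ȳ = (49 + 50 + 51 + 50 + 50 + 52 + 46 + 55 + 52 + 48)/10 = 50.3000
Numerator Σ_{t=1}^{8}(y_t−ȳ)(y_{t+2}−ȳ) = -10.3800
Denominator Σ(y_t−ȳ)² = 54.1000
r_2 = -10.3800 / 54.1000 = -0.192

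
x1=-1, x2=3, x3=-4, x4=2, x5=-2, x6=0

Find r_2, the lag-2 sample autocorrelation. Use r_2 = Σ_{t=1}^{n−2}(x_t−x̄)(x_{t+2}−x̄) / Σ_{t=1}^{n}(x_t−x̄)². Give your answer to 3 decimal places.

Mean x̄ = (-1 + 3 − 4 + 2 − 2 + 0)/6 = -0.3333
Σ(x_t−x̄)(x_{t+2}−x̄) = (2.4444) + (7.7778) + (6.1111) + (0.7778) = 17.1111
Denominator Σ(x_t−x̄)² = 33.3333
r_2 = 17.1111 / 33.3333 = 0.513

0.513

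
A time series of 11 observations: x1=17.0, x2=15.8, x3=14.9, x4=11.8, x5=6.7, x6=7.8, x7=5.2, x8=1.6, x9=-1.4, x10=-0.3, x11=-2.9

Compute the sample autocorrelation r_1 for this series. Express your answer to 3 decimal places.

Mean x̄ = (17.0 + 15.8 + 14.9 + 11.8 + 6.7 + 7.8 + 5.2 + 1.6 − 1.4 − 0.3 − 2.9)/11 = 6.9273
Numerator Σ_{t=1}^{10}(x_t−x̄)(x_{t+1}−x̄) = 380.9193
Denominator Σ(x_t−x̄)² = 517.8218
r_1 = 380.9193 / 517.8218 = 0.736

0.736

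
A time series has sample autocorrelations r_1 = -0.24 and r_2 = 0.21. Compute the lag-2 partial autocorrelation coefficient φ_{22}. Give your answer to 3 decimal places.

φ_{22} = (r_2 − r_1²) / (1 − r_1²)
r_1² = (-0.24)² = 0.0576
Numerator = 0.21 − 0.0576 = 0.1524; denominator = 1 − 0.0576 = 0.9424
φ_{22} = 0.1524 / 0.9424 = 0.162

0.162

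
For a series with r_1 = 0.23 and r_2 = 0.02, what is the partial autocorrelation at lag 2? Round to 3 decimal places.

-0.035

φ_{22} = (r_2 − r_1²) / (1 − r_1²)
r_1² = (0.23)² = 0.0529
Numerator = 0.02 − 0.0529 = -0.0329; denominator = 1 − 0.0529 = 0.9471
φ_{22} = -0.0329 / 0.9471 = -0.035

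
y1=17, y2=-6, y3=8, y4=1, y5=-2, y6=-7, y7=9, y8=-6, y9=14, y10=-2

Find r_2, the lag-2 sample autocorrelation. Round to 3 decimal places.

0.358

Mean ȳ = (17 − 6 + 8 + 1 − 2 − 7 + 9 − 6 + 14 − 2)/10 = 2.6000
Numerator Σ_{t=1}^{8}(y_t−ȳ)(y_{t+2}−ȳ) = 247.6800
Denominator Σ(y_t−ȳ)² = 692.4000
r_2 = 247.6800 / 692.4000 = 0.358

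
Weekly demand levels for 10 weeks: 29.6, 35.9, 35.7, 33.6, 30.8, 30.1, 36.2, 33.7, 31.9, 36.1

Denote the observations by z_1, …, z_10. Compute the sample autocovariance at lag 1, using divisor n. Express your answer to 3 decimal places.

Mean z̄ = (29.6 + 35.9 + 35.7 + 33.6 + 30.8 + 30.1 + 36.2 + 33.7 + 31.9 + 36.1)/10 = 33.3600
Σ_{t=1}^{9}(z_t−z̄)(z_{t+1}−z̄) = -8.1036
γ_1 = -8.1036 / 10 = -0.810

-0.810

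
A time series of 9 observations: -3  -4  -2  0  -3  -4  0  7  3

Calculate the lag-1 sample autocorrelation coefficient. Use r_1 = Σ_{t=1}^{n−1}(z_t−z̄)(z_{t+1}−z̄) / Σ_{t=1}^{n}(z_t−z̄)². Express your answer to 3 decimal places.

Mean z̄ = (-3 − 4 − 2 + 0 − 3 − 4 + 0 + 7 + 3)/9 = -0.6667
Numerator Σ_{t=1}^{8}(z_t−z̄)(z_{t+1}−z̄) = 48.5556
Denominator Σ(z_t−z̄)² = 108.0000
r_1 = 48.5556 / 108.0000 = 0.450

0.450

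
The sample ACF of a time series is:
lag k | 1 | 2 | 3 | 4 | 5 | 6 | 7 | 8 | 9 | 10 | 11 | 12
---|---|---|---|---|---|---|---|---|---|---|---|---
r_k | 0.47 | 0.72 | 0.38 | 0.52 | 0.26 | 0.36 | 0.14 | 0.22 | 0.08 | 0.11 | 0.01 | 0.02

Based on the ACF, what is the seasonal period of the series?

2

The largest autocorrelation is r_2 = 0.72, with a weaker echo at lag 4 (0.52); the remaining lags stay at or below 0.47.
The dominant spike at lag 2 indicates a seasonal period of 2.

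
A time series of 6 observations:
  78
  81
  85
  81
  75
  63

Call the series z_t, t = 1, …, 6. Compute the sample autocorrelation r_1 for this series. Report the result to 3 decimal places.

Mean z̄ = (78 + 81 + 85 + 81 + 75 + 63)/6 = 77.1667
Deviations from mean: 0.8333, 3.8333, 7.8333, 3.8333, -2.1667, -14.1667
Σ(z_t−z̄)(z_{t+1}−z̄) = (3.1944) + (30.0278) + (30.0278) + (-8.3056) + (30.6944) = 85.6389
Denominator Σ(z_t−z̄)² = 296.8333
r_1 = 85.6389 / 296.8333 = 0.289

0.289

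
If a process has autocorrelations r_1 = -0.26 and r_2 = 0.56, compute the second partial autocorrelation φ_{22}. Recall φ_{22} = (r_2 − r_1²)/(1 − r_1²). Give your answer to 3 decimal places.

0.528

φ_{22} = (r_2 − r_1²) / (1 − r_1²)
r_1² = (-0.26)² = 0.0676
Numerator = 0.56 − 0.0676 = 0.4924; denominator = 1 − 0.0676 = 0.9324
φ_{22} = 0.4924 / 0.9324 = 0.528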